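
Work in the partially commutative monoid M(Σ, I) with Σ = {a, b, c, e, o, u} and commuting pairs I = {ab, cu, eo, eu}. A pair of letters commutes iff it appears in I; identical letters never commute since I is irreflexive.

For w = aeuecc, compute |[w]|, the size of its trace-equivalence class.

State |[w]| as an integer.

5

0(a) covers ∅
1(e) covers 0:a
2(u) covers 0:a
3(e) covers 1:e
4(c) covers 3:e
5(c) covers 4:c
floor of heap: 0:a
completions by unplaced set U, small U first (add the entries for U minus each lowest piece of U):
  |U|=1: {2}:1  {5}:1
  |U|=2: {2,5}:2  {4,5}:1
  |U|=3: {2,4,5}:3  {3,4,5}:1
  |U|=4: {1,3,4,5}:1  {2,3,4,5}:4
  start at 0(a): 5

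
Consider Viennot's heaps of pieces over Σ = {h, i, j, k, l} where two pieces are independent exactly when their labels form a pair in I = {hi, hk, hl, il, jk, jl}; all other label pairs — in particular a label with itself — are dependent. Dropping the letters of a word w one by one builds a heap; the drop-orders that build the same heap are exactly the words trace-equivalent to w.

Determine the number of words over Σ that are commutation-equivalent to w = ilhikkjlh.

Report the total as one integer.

165

0(i) covers ∅
1(l) covers ∅
2(h) covers ∅
3(i) covers 0:i
4(k) covers 1:l, 3:i
5(k) covers 4:k
6(j) covers 2:h, 3:i
7(l) covers 5:k
8(h) covers 6:j
floor of heap: 0:i, 1:l, 2:h
completions by unplaced set U, small U first (add the entries for U minus each lowest piece of U):
  |U|=1: {7}:1  {8}:1
  |U|=2: {5,7}:1  {6,8}:1  {7,8}:2
  |U|=3: {2,6,8}:1  {4,5,7}:1  {5,7,8}:3  {6,7,8}:3
  |U|=4: {1,4,5,7}:1  {2,6,7,8}:4  {4,5,7,8}:4  {5,6,7,8}:6
  |U|=5: {1,4,5,7,8}:5  {2,5,6,7,8}:10  {4,5,6,7,8}:10
  |U|=6: {1,4,5,6,7,8}:15  {2,4,5,6,7,8}:20  {3,4,5,6,7,8}:10
  |U|=7: {0,3,4,5,6,7,8}:10  {1,2,4,5,6,7,8}:35  {1,3,4,5,6,7,8}:25  {2,3,4,5,6,7,8}:30
  start at 0(i): 90
  start at 1(l): 40
  start at 2(h): 35
sum over floor = 165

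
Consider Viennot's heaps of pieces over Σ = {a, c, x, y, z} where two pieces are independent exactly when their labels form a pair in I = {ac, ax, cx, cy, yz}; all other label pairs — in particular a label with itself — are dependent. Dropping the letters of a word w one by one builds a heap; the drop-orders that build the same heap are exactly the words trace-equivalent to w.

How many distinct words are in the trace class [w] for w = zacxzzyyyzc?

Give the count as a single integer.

piece 0:z — minimal
piece 1:a rests on {0:z}
piece 2:c rests on {0:z}
piece 3:x rests on {0:z}
piece 4:z rests on {1:a, 2:c, 3:x}
piece 5:z rests on {4:z}
piece 6:y rests on {1:a, 3:x}
piece 7:y rests on {6:y}
piece 8:y rests on {7:y}
piece 9:z rests on {5:z}
piece 10:c rests on {9:z}
minimal pieces: {0:z}
ways to finish when only these pieces remain (= sum over removing one remaining piece with nothing left below it):
  1 left: {8}→1  {10}→1
  2 left: {7,8}→1  {8,10}→2  {9,10}→1
  3 left: {5,9,10}→1  {6,7,8}→1  {7,8,10}→3  {8,9,10}→3
  4 left: {4,5,9,10}→1  {5,8,9,10}→4  {6,7,8,10}→4  {7,8,9,10}→6
  5 left: {2,4,5,9,10}→1  {4,5,8,9,10}→5  {5,7,8,9,10}→10  {6,7,8,9,10}→10
  6 left: {2,4,5,8,9,10}→6  {4,5,7,8,9,10}→15  {5,6,7,8,9,10}→20
  7 left: {2,4,5,7,8,9,10}→21  {4,5,6,7,8,9,10}→35
  8 left: {1,4,5,6,7,8,9,10}→35  {2,4,5,6,7,8,9,10}→56  {3,4,5,6,7,8,9,10}→35
  9 left: {1,2,4,5,6,7,8,9,10}→91  {1,3,4,5,6,7,8,9,10}→70  {2,3,4,5,6,7,8,9,10}→91
  placing 0:z first → 252 extensions

252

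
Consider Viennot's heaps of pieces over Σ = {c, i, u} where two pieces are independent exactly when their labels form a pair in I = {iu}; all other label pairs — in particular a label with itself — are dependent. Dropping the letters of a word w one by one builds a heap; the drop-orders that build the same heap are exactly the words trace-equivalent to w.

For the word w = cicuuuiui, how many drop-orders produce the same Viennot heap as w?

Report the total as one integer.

15

drop 0:c onto floor
drop 1:i onto {0:c}
drop 2:c onto {1:i}
drop 3:u onto {2:c}
drop 4:u onto {3:u}
drop 5:u onto {4:u}
drop 6:i onto {2:c}
drop 7:u onto {5:u}
drop 8:i onto {6:i}
ground layer = {0:c}
drop-orders for the pieces not yet dropped (sum over which currently-grounded one goes next):
  1 to go: {7} 1  {8} 1
  2 to go: {5,7} 1  {6,8} 1  {7,8} 2
  3 to go: {4,5,7} 1  {5,7,8} 3  {6,7,8} 3
  4 to go: {3,4,5,7} 1  {4,5,7,8} 4  {5,6,7,8} 6
  5 to go: {3,4,5,7,8} 5  {4,5,6,7,8} 10
  6 to go: {3,4,5,6,7,8} 15
  7 to go: {2,3,4,5,6,7,8} 15
  if 0:c drops first: 15 orders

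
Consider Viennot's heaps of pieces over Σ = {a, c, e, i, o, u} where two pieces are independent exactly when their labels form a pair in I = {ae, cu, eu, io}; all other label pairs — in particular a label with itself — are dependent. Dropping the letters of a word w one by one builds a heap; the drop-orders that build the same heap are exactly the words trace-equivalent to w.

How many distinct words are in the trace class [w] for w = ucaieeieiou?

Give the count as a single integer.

drop 0:u onto floor
drop 1:c onto floor
drop 2:a onto {0:u, 1:c}
drop 3:i onto {2:a}
drop 4:e onto {3:i}
drop 5:e onto {4:e}
drop 6:i onto {5:e}
drop 7:e onto {6:i}
drop 8:i onto {7:e}
drop 9:o onto {7:e}
drop 10:u onto {8:i, 9:o}
ground layer = {0:u, 1:c}
drop-orders for the pieces not yet dropped (sum over which currently-grounded one goes next):
  1 to go: {10} 1
  2 to go: {8,10} 1  {9,10} 1
  3 to go: {8,9,10} 2
  4 to go: {7,8,9,10} 2
  5 to go: {6,7,8,9,10} 2
  6 to go: {5,6,7,8,9,10} 2
  7 to go: {4,5,6,7,8,9,10} 2
  8 to go: {3,4,5,6,7,8,9,10} 2
  9 to go: {2,3,4,5,6,7,8,9,10} 2
  if 0:u drops first: 2 orders
  if 1:c drops first: 2 orders
heap linearizations: 4

4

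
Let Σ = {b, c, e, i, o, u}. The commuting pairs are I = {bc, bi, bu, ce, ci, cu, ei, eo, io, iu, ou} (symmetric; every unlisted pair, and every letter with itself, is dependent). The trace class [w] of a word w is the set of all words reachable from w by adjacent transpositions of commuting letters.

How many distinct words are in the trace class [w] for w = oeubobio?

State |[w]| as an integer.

88

0(o) covers ∅
1(e) covers ∅
2(u) covers 1:e
3(b) covers 0:o, 1:e
4(o) covers 3:b
5(b) covers 4:o
6(i) covers ∅
7(o) covers 5:b
floor of heap: 0:o, 1:e, 6:i
completions by unplaced set U, small U first (add the entries for U minus each lowest piece of U):
  |U|=1: {2}:1  {6}:1  {7}:1
  |U|=2: {2,6}:2  {2,7}:2  {5,7}:1  {6,7}:2
  |U|=3: {2,5,7}:3  {2,6,7}:6  {4,5,7}:1  {5,6,7}:3
  |U|=4: {2,4,5,7}:4  {2,5,6,7}:12  {3,4,5,7}:1  {4,5,6,7}:4
  |U|=5: {0,3,4,5,7}:1  {2,3,4,5,7}:5  {2,4,5,6,7}:20  {3,4,5,6,7}:5
  |U|=6: {0,2,3,4,5,7}:6  {0,3,4,5,6,7}:6  {1,2,3,4,5,7}:5  {2,3,4,5,6,7}:30
  start at 0(o): 35
  start at 1(e): 42
  start at 6(i): 11
sum over floor = 88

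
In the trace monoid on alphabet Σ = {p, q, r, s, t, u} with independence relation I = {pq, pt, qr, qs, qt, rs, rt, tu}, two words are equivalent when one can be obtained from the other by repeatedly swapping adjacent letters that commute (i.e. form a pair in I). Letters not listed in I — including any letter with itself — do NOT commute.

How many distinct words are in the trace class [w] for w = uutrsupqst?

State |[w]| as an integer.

#0=u has no predecessor
#1=u depends on [0:u]
#2=t has no predecessor
#3=r depends on [1:u]
#4=s depends on [1:u, 2:t]
#5=u depends on [3:r, 4:s]
#6=p depends on [5:u]
#7=q depends on [5:u]
#8=s depends on [6:p]
#9=t depends on [8:s]
sources: [0:u, 2:t]
N(rest) = Σ N(rest − s) over sources s of rest; N(one piece) = 1:
  size 1 → [7]=1  [9]=1
  size 2 → [7,9]=2  [8,9]=1
  size 3 → [6,8,9]=1  [7,8,9]=3
  size 4 → [6,7,8,9]=4
  size 5 → [5,6,7,8,9]=4
  size 6 → [3,5,6,7,8,9]=4  [4,5,6,7,8,9]=4
  size 7 → [2,4,5,6,7,8,9]=4  [3,4,5,6,7,8,9]=8
  size 8 → [1,3,4,5,6,7,8,9]=8  [2,3,4,5,6,7,8,9]=12
  first=0(u) contributes 20
  first=2(t) contributes 8
|[w]| = 28

28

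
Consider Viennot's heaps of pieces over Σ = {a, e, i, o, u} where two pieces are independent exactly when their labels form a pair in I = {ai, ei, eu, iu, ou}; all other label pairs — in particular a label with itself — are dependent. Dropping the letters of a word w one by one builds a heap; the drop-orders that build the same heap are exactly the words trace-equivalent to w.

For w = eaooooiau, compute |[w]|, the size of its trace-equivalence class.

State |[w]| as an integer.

3

drop 0:e onto floor
drop 1:a onto {0:e}
drop 2:o onto {1:a}
drop 3:o onto {2:o}
drop 4:o onto {3:o}
drop 5:o onto {4:o}
drop 6:i onto {5:o}
drop 7:a onto {5:o}
drop 8:u onto {7:a}
ground layer = {0:e}
drop-orders for the pieces not yet dropped (sum over which currently-grounded one goes next):
  1 to go: {6} 1  {8} 1
  2 to go: {6,8} 2  {7,8} 1
  3 to go: {6,7,8} 3
  4 to go: {5,6,7,8} 3
  5 to go: {4,5,6,7,8} 3
  6 to go: {3,4,5,6,7,8} 3
  7 to go: {2,3,4,5,6,7,8} 3
  if 0:e drops first: 3 orders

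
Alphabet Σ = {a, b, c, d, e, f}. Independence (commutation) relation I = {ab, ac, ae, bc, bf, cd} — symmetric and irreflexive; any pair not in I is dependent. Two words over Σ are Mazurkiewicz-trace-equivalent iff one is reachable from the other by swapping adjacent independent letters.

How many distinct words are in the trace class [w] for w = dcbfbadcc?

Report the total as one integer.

drop 0:d onto floor
drop 1:c onto floor
drop 2:b onto {0:d}
drop 3:f onto {0:d, 1:c}
drop 4:b onto {2:b}
drop 5:a onto {3:f}
drop 6:d onto {4:b, 5:a}
drop 7:c onto {3:f}
drop 8:c onto {7:c}
ground layer = {0:d, 1:c}
drop-orders for the pieces not yet dropped (sum over which currently-grounded one goes next):
  1 to go: {6} 1  {8} 1
  2 to go: {4,6} 1  {5,6} 1  {6,8} 2  {7,8} 1
  3 to go: {2,4,6} 1  {4,5,6} 2  {4,6,8} 3  {5,6,8} 3  {6,7,8} 3
  4 to go: {2,4,5,6} 3  {2,4,6,8} 4  {4,5,6,8} 8  {4,6,7,8} 6  {5,6,7,8} 6
  5 to go: {2,4,5,6,8} 15  {2,4,6,7,8} 10  {3,5,6,7,8} 6  {4,5,6,7,8} 20
  6 to go: {1,3,5,6,7,8} 6  {2,4,5,6,7,8} 45  {3,4,5,6,7,8} 26
  7 to go: {1,3,4,5,6,7,8} 32  {2,3,4,5,6,7,8} 71
  if 0:d drops first: 103 orders
  if 1:c drops first: 71 orders
heap linearizations: 174

174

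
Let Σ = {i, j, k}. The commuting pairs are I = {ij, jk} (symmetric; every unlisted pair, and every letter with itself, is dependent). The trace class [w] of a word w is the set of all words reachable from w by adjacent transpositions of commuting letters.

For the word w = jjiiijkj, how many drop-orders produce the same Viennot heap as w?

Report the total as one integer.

piece 0:j — minimal
piece 1:j rests on {0:j}
piece 2:i — minimal
piece 3:i rests on {2:i}
piece 4:i rests on {3:i}
piece 5:j rests on {1:j}
piece 6:k rests on {4:i}
piece 7:j rests on {5:j}
minimal pieces: {0:j, 2:i}
ways to finish when only these pieces remain (= sum over removing one remaining piece with nothing left below it):
  1 left: {6}→1  {7}→1
  2 left: {4,6}→1  {5,7}→1  {6,7}→2
  3 left: {1,5,7}→1  {3,4,6}→1  {4,6,7}→3  {5,6,7}→3
  4 left: {0,1,5,7}→1  {1,5,6,7}→4  {2,3,4,6}→1  {3,4,6,7}→4  {4,5,6,7}→6
  5 left: {0,1,5,6,7}→5  {1,4,5,6,7}→10  {2,3,4,6,7}→5  {3,4,5,6,7}→10
  6 left: {0,1,4,5,6,7}→15  {1,3,4,5,6,7}→20  {2,3,4,5,6,7}→15
  placing 0:j first → 35 extensions
  placing 2:i first → 35 extensions
total linear extensions = 70

70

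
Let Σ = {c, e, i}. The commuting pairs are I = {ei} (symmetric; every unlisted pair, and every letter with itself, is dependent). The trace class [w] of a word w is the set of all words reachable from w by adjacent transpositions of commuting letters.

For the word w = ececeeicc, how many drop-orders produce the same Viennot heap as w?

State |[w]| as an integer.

#0=e has no predecessor
#1=c depends on [0:e]
#2=e depends on [1:c]
#3=c depends on [2:e]
#4=e depends on [3:c]
#5=e depends on [4:e]
#6=i depends on [3:c]
#7=c depends on [5:e, 6:i]
#8=c depends on [7:c]
sources: [0:e]
N(rest) = Σ N(rest − s) over sources s of rest; N(one piece) = 1:
  size 1 → [8]=1
  size 2 → [7,8]=1
  size 3 → [5,7,8]=1  [6,7,8]=1
  size 4 → [4,5,7,8]=1  [5,6,7,8]=2
  size 5 → [4,5,6,7,8]=3
  size 6 → [3,4,5,6,7,8]=3
  size 7 → [2,3,4,5,6,7,8]=3
  first=0(e) contributes 3

3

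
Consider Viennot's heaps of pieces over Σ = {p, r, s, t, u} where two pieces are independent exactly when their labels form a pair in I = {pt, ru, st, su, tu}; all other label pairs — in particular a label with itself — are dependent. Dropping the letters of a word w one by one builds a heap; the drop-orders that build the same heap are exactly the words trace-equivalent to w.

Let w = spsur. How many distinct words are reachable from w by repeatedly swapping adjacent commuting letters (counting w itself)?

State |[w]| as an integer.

3

0(s) covers ∅
1(p) covers 0:s
2(s) covers 1:p
3(u) covers 1:p
4(r) covers 2:s
floor of heap: 0:s
completions by unplaced set U, small U first (add the entries for U minus each lowest piece of U):
  |U|=1: {3}:1  {4}:1
  |U|=2: {2,4}:1  {3,4}:2
  |U|=3: {2,3,4}:3
  start at 0(s): 3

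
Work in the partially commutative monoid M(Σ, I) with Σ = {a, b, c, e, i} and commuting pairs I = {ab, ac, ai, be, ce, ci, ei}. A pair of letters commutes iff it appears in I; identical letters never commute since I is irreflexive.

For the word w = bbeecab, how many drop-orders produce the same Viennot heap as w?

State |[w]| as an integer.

0(b) covers ∅
1(b) covers 0:b
2(e) covers ∅
3(e) covers 2:e
4(c) covers 1:b
5(a) covers 3:e
6(b) covers 4:c
floor of heap: 0:b, 2:e
completions by unplaced set U, small U first (add the entries for U minus each lowest piece of U):
  |U|=1: {5}:1  {6}:1
  |U|=2: {3,5}:1  {4,6}:1  {5,6}:2
  |U|=3: {1,4,6}:1  {2,3,5}:1  {3,5,6}:3  {4,5,6}:3
  |U|=4: {0,1,4,6}:1  {1,4,5,6}:4  {2,3,5,6}:4  {3,4,5,6}:6
  |U|=5: {0,1,4,5,6}:5  {1,3,4,5,6}:10  {2,3,4,5,6}:10
  start at 0(b): 20
  start at 2(e): 15
sum over floor = 35

35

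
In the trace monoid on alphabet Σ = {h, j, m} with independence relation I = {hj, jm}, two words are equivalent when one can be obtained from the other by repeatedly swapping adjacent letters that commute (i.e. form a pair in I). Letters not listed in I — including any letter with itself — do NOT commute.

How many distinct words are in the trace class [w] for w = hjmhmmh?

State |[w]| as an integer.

7

0(h) covers ∅
1(j) covers ∅
2(m) covers 0:h
3(h) covers 2:m
4(m) covers 3:h
5(m) covers 4:m
6(h) covers 5:m
floor of heap: 0:h, 1:j
completions by unplaced set U, small U first (add the entries for U minus each lowest piece of U):
  |U|=1: {1}:1  {6}:1
  |U|=2: {1,6}:2  {5,6}:1
  |U|=3: {1,5,6}:3  {4,5,6}:1
  |U|=4: {1,4,5,6}:4  {3,4,5,6}:1
  |U|=5: {1,3,4,5,6}:5  {2,3,4,5,6}:1
  start at 0(h): 6
  start at 1(j): 1
sum over floor = 7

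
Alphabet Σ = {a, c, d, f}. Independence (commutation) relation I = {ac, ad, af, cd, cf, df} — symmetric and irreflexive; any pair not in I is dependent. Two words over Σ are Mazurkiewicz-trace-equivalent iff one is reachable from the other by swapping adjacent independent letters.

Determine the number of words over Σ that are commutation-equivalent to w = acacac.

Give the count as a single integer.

drop 0:a onto floor
drop 1:c onto floor
drop 2:a onto {0:a}
drop 3:c onto {1:c}
drop 4:a onto {2:a}
drop 5:c onto {3:c}
ground layer = {0:a, 1:c}
drop-orders for the pieces not yet dropped (sum over which currently-grounded one goes next):
  1 to go: {4} 1  {5} 1
  2 to go: {2,4} 1  {3,5} 1  {4,5} 2
  3 to go: {0,2,4} 1  {1,3,5} 1  {2,4,5} 3  {3,4,5} 3
  4 to go: {0,2,4,5} 4  {1,3,4,5} 4  {2,3,4,5} 6
  if 0:a drops first: 10 orders
  if 1:c drops first: 10 orders
heap linearizations: 20

20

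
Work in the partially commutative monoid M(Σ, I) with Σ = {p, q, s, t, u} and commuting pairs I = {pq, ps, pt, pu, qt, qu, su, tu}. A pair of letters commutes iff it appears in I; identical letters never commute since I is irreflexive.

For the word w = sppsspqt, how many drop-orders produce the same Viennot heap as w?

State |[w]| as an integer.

112

0(s) covers ∅
1(p) covers ∅
2(p) covers 1:p
3(s) covers 0:s
4(s) covers 3:s
5(p) covers 2:p
6(q) covers 4:s
7(t) covers 4:s
floor of heap: 0:s, 1:p
completions by unplaced set U, small U first (add the entries for U minus each lowest piece of U):
  |U|=1: {5}:1  {6}:1  {7}:1
  |U|=2: {2,5}:1  {5,6}:2  {5,7}:2  {6,7}:2
  |U|=3: {1,2,5}:1  {2,5,6}:3  {2,5,7}:3  {4,6,7}:2  {5,6,7}:6
  |U|=4: {1,2,5,6}:4  {1,2,5,7}:4  {2,5,6,7}:12  {3,4,6,7}:2  {4,5,6,7}:8
  |U|=5: {0,3,4,6,7}:2  {1,2,5,6,7}:20  {2,4,5,6,7}:20  {3,4,5,6,7}:10
  |U|=6: {0,3,4,5,6,7}:12  {1,2,4,5,6,7}:40  {2,3,4,5,6,7}:30
  start at 0(s): 70
  start at 1(p): 42
sum over floor = 112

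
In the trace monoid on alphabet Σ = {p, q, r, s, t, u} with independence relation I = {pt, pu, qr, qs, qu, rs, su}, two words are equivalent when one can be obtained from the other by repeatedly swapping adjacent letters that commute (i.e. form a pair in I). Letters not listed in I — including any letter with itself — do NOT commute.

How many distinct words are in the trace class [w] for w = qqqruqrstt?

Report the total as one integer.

280

drop 0:q onto floor
drop 1:q onto {0:q}
drop 2:q onto {1:q}
drop 3:r onto floor
drop 4:u onto {3:r}
drop 5:q onto {2:q}
drop 6:r onto {4:u}
drop 7:s onto floor
drop 8:t onto {5:q, 6:r, 7:s}
drop 9:t onto {8:t}
ground layer = {0:q, 3:r, 7:s}
drop-orders for the pieces not yet dropped (sum over which currently-grounded one goes next):
  1 to go: {9} 1
  2 to go: {8,9} 1
  3 to go: {5,8,9} 1  {6,8,9} 1  {7,8,9} 1
  4 to go: {2,5,8,9} 1  {4,6,8,9} 1  {5,6,8,9} 2  {5,7,8,9} 2  {6,7,8,9} 2
  5 to go: {1,2,5,8,9} 1  {2,5,6,8,9} 3  {2,5,7,8,9} 3  {3,4,6,8,9} 1  {4,5,6,8,9} 3  {4,6,7,8,9} 3  {5,6,7,8,9} 6
  6 to go: {0,1,2,5,8,9} 1  {1,2,5,6,8,9} 4  {1,2,5,7,8,9} 4  {2,4,5,6,8,9} 6  {2,5,6,7,8,9} 12  {3,4,5,6,8,9} 4  {3,4,6,7,8,9} 4  {4,5,6,7,8,9} 12
  7 to go: {0,1,2,5,6,8,9} 5  {0,1,2,5,7,8,9} 5  {1,2,4,5,6,8,9} 10  {1,2,5,6,7,8,9} 20  {2,3,4,5,6,8,9} 10  {2,4,5,6,7,8,9} 30  {3,4,5,6,7,8,9} 20
  8 to go: {0,1,2,4,5,6,8,9} 15  {0,1,2,5,6,7,8,9} 30  {1,2,3,4,5,6,8,9} 20  {1,2,4,5,6,7,8,9} 60  {2,3,4,5,6,7,8,9} 60
  if 0:q drops first: 140 orders
  if 3:r drops first: 105 orders
  if 7:s drops first: 35 orders
heap linearizations: 280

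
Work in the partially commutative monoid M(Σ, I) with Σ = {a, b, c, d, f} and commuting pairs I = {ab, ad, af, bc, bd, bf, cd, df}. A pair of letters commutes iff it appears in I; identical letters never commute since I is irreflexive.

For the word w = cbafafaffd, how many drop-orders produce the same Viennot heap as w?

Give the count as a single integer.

piece 0:c — minimal
piece 1:b — minimal
piece 2:a rests on {0:c}
piece 3:f rests on {0:c}
piece 4:a rests on {2:a}
piece 5:f rests on {3:f}
piece 6:a rests on {4:a}
piece 7:f rests on {5:f}
piece 8:f rests on {7:f}
piece 9:d — minimal
minimal pieces: {0:c, 1:b, 9:d}
ways to finish when only these pieces remain (= sum over removing one remaining piece with nothing left below it):
  1 left: {1}→1  {6}→1  {8}→1  {9}→1
  2 left: {1,6}→2  {1,8}→2  {1,9}→2  {4,6}→1  {6,8}→2  {6,9}→2  {7,8}→1  {8,9}→2
  3 left: {1,4,6}→3  {1,6,8}→6  {1,6,9}→6  {1,7,8}→3  {1,8,9}→6  {2,4,6}→1  {4,6,8}→3  {4,6,9}→3  {5,7,8}→1  {6,7,8}→3  {6,8,9}→6  {7,8,9}→3
  4 left: {1,2,4,6}→4  {1,4,6,8}→12  {1,4,6,9}→12  {1,5,7,8}→4  {1,6,7,8}→12  {1,6,8,9}→24  {1,7,8,9}→12  {2,4,6,8}→4  {2,4,6,9}→4  {3,5,7,8}→1  {4,6,7,8}→6  {4,6,8,9}→12  {5,6,7,8}→4  {5,7,8,9}→4  {6,7,8,9}→12
  5 left: {1,2,4,6,8}→20  {1,2,4,6,9}→20  {1,3,5,7,8}→5  {1,4,6,7,8}→30  {1,4,6,8,9}→60  {1,5,6,7,8}→20  {1,5,7,8,9}→20  {1,6,7,8,9}→60  {2,4,6,7,8}→10  {2,4,6,8,9}→20  {3,5,6,7,8}→5  {3,5,7,8,9}→5  {4,5,6,7,8}→10  {4,6,7,8,9}→30  {5,6,7,8,9}→20
  6 left: {1,2,4,6,7,8}→60  {1,2,4,6,8,9}→120  {1,3,5,6,7,8}→30  {1,3,5,7,8,9}→30  {1,4,5,6,7,8}→60  {1,4,6,7,8,9}→180  {1,5,6,7,8,9}→120  {2,4,5,6,7,8}→20  {2,4,6,7,8,9}→60  {3,4,5,6,7,8}→15  {3,5,6,7,8,9}→30  {4,5,6,7,8,9}→60
  7 left: {1,2,4,5,6,7,8}→140  {1,2,4,6,7,8,9}→420  {1,3,4,5,6,7,8}→105  {1,3,5,6,7,8,9}→210  {1,4,5,6,7,8,9}→420  {2,3,4,5,6,7,8}→35  {2,4,5,6,7,8,9}→140  {3,4,5,6,7,8,9}→105
  8 left: {0,2,3,4,5,6,7,8}→35  {1,2,3,4,5,6,7,8}→280  {1,2,4,5,6,7,8,9}→1120  {1,3,4,5,6,7,8,9}→840  {2,3,4,5,6,7,8,9}→280
  placing 0:c first → 2520 extensions
  placing 1:b first → 315 extensions
  placing 9:d first → 315 extensions
total linear extensions = 3150

3150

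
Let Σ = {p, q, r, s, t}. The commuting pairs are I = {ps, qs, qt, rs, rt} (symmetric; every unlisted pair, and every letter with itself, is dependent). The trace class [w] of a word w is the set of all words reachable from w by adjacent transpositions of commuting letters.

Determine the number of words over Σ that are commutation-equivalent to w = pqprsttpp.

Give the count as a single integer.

0(p) covers ∅
1(q) covers 0:p
2(p) covers 1:q
3(r) covers 2:p
4(s) covers ∅
5(t) covers 2:p, 4:s
6(t) covers 5:t
7(p) covers 3:r, 6:t
8(p) covers 7:p
floor of heap: 0:p, 4:s
completions by unplaced set U, small U first (add the entries for U minus each lowest piece of U):
  |U|=1: {8}:1
  |U|=2: {7,8}:1
  |U|=3: {3,7,8}:1  {6,7,8}:1
  |U|=4: {3,6,7,8}:2  {5,6,7,8}:1
  |U|=5: {3,5,6,7,8}:3  {4,5,6,7,8}:1
  |U|=6: {2,3,5,6,7,8}:3  {3,4,5,6,7,8}:4
  |U|=7: {1,2,3,5,6,7,8}:3  {2,3,4,5,6,7,8}:7
  start at 0(p): 10
  start at 4(s): 3
sum over floor = 13

13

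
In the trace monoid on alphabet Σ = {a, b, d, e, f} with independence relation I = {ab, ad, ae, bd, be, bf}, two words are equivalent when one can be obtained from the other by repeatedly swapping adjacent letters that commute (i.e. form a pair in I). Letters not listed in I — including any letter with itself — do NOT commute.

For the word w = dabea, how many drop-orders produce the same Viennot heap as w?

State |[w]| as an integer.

30

#0=d has no predecessor
#1=a has no predecessor
#2=b has no predecessor
#3=e depends on [0:d]
#4=a depends on [1:a]
sources: [0:d, 1:a, 2:b]
N(rest) = Σ N(rest − s) over sources s of rest; N(one piece) = 1:
  size 1 → [2]=1  [3]=1  [4]=1
  size 2 → [0,3]=1  [1,4]=1  [2,3]=2  [2,4]=2  [3,4]=2
  size 3 → [0,2,3]=3  [0,3,4]=3  [1,2,4]=3  [1,3,4]=3  [2,3,4]=6
  first=0(d) contributes 12
  first=1(a) contributes 12
  first=2(b) contributes 6
|[w]| = 30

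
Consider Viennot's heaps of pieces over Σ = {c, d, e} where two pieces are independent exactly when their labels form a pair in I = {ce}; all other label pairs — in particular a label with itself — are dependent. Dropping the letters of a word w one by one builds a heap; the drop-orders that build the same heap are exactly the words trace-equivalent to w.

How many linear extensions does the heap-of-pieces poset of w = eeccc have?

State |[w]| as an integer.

10

0(e) covers ∅
1(e) covers 0:e
2(c) covers ∅
3(c) covers 2:c
4(c) covers 3:c
floor of heap: 0:e, 2:c
completions by unplaced set U, small U first (add the entries for U minus each lowest piece of U):
  |U|=1: {1}:1  {4}:1
  |U|=2: {0,1}:1  {1,4}:2  {3,4}:1
  |U|=3: {0,1,4}:3  {1,3,4}:3  {2,3,4}:1
  start at 0(e): 4
  start at 2(c): 6
sum over floor = 10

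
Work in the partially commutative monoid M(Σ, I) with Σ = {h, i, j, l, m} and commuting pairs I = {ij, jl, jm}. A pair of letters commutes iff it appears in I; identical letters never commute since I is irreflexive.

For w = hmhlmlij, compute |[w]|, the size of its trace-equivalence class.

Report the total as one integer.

drop 0:h onto floor
drop 1:m onto {0:h}
drop 2:h onto {1:m}
drop 3:l onto {2:h}
drop 4:m onto {3:l}
drop 5:l onto {4:m}
drop 6:i onto {5:l}
drop 7:j onto {2:h}
ground layer = {0:h}
drop-orders for the pieces not yet dropped (sum over which currently-grounded one goes next):
  1 to go: {6} 1  {7} 1
  2 to go: {5,6} 1  {6,7} 2
  3 to go: {4,5,6} 1  {5,6,7} 3
  4 to go: {3,4,5,6} 1  {4,5,6,7} 4
  5 to go: {3,4,5,6,7} 5
  6 to go: {2,3,4,5,6,7} 5
  if 0:h drops first: 5 orders

5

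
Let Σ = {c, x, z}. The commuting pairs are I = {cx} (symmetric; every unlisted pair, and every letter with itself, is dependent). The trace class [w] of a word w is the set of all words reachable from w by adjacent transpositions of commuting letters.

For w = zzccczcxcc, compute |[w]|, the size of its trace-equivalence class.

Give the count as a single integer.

drop 0:z onto floor
drop 1:z onto {0:z}
drop 2:c onto {1:z}
drop 3:c onto {2:c}
drop 4:c onto {3:c}
drop 5:z onto {4:c}
drop 6:c onto {5:z}
drop 7:x onto {5:z}
drop 8:c onto {6:c}
drop 9:c onto {8:c}
ground layer = {0:z}
drop-orders for the pieces not yet dropped (sum over which currently-grounded one goes next):
  1 to go: {7} 1  {9} 1
  2 to go: {7,9} 2  {8,9} 1
  3 to go: {6,8,9} 1  {7,8,9} 3
  4 to go: {6,7,8,9} 4
  5 to go: {5,6,7,8,9} 4
  6 to go: {4,5,6,7,8,9} 4
  7 to go: {3,4,5,6,7,8,9} 4
  8 to go: {2,3,4,5,6,7,8,9} 4
  if 0:z drops first: 4 orders

4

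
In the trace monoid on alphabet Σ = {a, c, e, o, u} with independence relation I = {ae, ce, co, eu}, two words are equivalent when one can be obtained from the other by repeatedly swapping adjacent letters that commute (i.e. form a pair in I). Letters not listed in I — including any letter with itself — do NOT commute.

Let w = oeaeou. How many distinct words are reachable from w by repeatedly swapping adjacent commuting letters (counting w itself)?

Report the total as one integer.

0(o) covers ∅
1(e) covers 0:o
2(a) covers 0:o
3(e) covers 1:e
4(o) covers 2:a, 3:e
5(u) covers 4:o
floor of heap: 0:o
completions by unplaced set U, small U first (add the entries for U minus each lowest piece of U):
  |U|=1: {5}:1
  |U|=2: {4,5}:1
  |U|=3: {2,4,5}:1  {3,4,5}:1
  |U|=4: {1,3,4,5}:1  {2,3,4,5}:2
  start at 0(o): 3

3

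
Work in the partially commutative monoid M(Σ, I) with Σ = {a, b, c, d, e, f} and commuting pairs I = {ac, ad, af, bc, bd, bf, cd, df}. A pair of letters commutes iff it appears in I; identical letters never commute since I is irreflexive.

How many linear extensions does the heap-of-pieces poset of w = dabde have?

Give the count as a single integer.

piece 0:d — minimal
piece 1:a — minimal
piece 2:b rests on {1:a}
piece 3:d rests on {0:d}
piece 4:e rests on {2:b, 3:d}
minimal pieces: {0:d, 1:a}
ways to finish when only these pieces remain (= sum over removing one remaining piece with nothing left below it):
  1 left: {4}→1
  2 left: {2,4}→1  {3,4}→1
  3 left: {0,3,4}→1  {1,2,4}→1  {2,3,4}→2
  placing 0:d first → 3 extensions
  placing 1:a first → 3 extensions
total linear extensions = 6

6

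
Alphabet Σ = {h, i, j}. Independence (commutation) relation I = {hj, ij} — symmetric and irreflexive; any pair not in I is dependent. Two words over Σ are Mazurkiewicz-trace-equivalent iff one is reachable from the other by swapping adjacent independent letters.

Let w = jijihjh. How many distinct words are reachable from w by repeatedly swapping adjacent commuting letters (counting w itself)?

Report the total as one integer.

drop 0:j onto floor
drop 1:i onto floor
drop 2:j onto {0:j}
drop 3:i onto {1:i}
drop 4:h onto {3:i}
drop 5:j onto {2:j}
drop 6:h onto {4:h}
ground layer = {0:j, 1:i}
drop-orders for the pieces not yet dropped (sum over which currently-grounded one goes next):
  1 to go: {5} 1  {6} 1
  2 to go: {2,5} 1  {4,6} 1  {5,6} 2
  3 to go: {0,2,5} 1  {2,5,6} 3  {3,4,6} 1  {4,5,6} 3
  4 to go: {0,2,5,6} 4  {1,3,4,6} 1  {2,4,5,6} 6  {3,4,5,6} 4
  5 to go: {0,2,4,5,6} 10  {1,3,4,5,6} 5  {2,3,4,5,6} 10
  if 0:j drops first: 15 orders
  if 1:i drops first: 20 orders
heap linearizations: 35

35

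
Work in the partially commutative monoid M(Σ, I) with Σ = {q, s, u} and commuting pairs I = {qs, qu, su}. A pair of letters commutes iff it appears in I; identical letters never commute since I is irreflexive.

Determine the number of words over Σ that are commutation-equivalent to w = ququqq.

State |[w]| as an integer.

15

drop 0:q onto floor
drop 1:u onto floor
drop 2:q onto {0:q}
drop 3:u onto {1:u}
drop 4:q onto {2:q}
drop 5:q onto {4:q}
ground layer = {0:q, 1:u}
drop-orders for the pieces not yet dropped (sum over which currently-grounded one goes next):
  1 to go: {3} 1  {5} 1
  2 to go: {1,3} 1  {3,5} 2  {4,5} 1
  3 to go: {1,3,5} 3  {2,4,5} 1  {3,4,5} 3
  4 to go: {0,2,4,5} 1  {1,3,4,5} 6  {2,3,4,5} 4
  if 0:q drops first: 10 orders
  if 1:u drops first: 5 orders
heap linearizations: 15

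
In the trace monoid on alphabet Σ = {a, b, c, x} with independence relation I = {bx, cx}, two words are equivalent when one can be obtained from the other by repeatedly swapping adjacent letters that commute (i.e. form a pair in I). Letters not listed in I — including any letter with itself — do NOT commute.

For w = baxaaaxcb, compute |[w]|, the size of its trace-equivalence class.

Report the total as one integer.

0(b) covers ∅
1(a) covers 0:b
2(x) covers 1:a
3(a) covers 2:x
4(a) covers 3:a
5(a) covers 4:a
6(x) covers 5:a
7(c) covers 5:a
8(b) covers 7:c
floor of heap: 0:b
completions by unplaced set U, small U first (add the entries for U minus each lowest piece of U):
  |U|=1: {6}:1  {8}:1
  |U|=2: {6,8}:2  {7,8}:1
  |U|=3: {6,7,8}:3
  |U|=4: {5,6,7,8}:3
  |U|=5: {4,5,6,7,8}:3
  |U|=6: {3,4,5,6,7,8}:3
  |U|=7: {2,3,4,5,6,7,8}:3
  start at 0(b): 3

3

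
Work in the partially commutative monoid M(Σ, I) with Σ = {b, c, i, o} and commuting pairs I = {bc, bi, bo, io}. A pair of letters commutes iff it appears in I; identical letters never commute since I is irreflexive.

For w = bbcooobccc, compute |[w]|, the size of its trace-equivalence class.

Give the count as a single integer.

#0=b has no predecessor
#1=b depends on [0:b]
#2=c has no predecessor
#3=o depends on [2:c]
#4=o depends on [3:o]
#5=o depends on [4:o]
#6=b depends on [1:b]
#7=c depends on [5:o]
#8=c depends on [7:c]
#9=c depends on [8:c]
sources: [0:b, 2:c]
N(rest) = Σ N(rest − s) over sources s of rest; N(one piece) = 1:
  size 1 → [6]=1  [9]=1
  size 2 → [1,6]=1  [6,9]=2  [8,9]=1
  size 3 → [0,1,6]=1  [1,6,9]=3  [6,8,9]=3  [7,8,9]=1
  size 4 → [0,1,6,9]=4  [1,6,8,9]=6  [5,7,8,9]=1  [6,7,8,9]=4
  size 5 → [0,1,6,8,9]=10  [1,6,7,8,9]=10  [4,5,7,8,9]=1  [5,6,7,8,9]=5
  size 6 → [0,1,6,7,8,9]=20  [1,5,6,7,8,9]=15  [3,4,5,7,8,9]=1  [4,5,6,7,8,9]=6
  size 7 → [0,1,5,6,7,8,9]=35  [1,4,5,6,7,8,9]=21  [2,3,4,5,7,8,9]=1  [3,4,5,6,7,8,9]=7
  size 8 → [0,1,4,5,6,7,8,9]=56  [1,3,4,5,6,7,8,9]=28  [2,3,4,5,6,7,8,9]=8
  first=0(b) contributes 36
  first=2(c) contributes 84
|[w]| = 120

120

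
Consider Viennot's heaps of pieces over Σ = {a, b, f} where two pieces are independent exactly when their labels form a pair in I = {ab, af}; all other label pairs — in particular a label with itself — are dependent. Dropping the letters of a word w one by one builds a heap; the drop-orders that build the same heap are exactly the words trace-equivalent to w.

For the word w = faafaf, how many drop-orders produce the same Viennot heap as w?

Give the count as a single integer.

20

#0=f has no predecessor
#1=a has no predecessor
#2=a depends on [1:a]
#3=f depends on [0:f]
#4=a depends on [2:a]
#5=f depends on [3:f]
sources: [0:f, 1:a]
N(rest) = Σ N(rest − s) over sources s of rest; N(one piece) = 1:
  size 1 → [4]=1  [5]=1
  size 2 → [2,4]=1  [3,5]=1  [4,5]=2
  size 3 → [0,3,5]=1  [1,2,4]=1  [2,4,5]=3  [3,4,5]=3
  size 4 → [0,3,4,5]=4  [1,2,4,5]=4  [2,3,4,5]=6
  first=0(f) contributes 10
  first=1(a) contributes 10
|[w]| = 20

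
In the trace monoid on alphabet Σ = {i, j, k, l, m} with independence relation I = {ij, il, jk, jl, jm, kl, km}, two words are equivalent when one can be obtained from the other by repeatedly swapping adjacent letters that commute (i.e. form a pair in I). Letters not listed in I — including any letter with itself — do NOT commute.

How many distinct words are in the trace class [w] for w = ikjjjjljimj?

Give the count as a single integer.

piece 0:i — minimal
piece 1:k rests on {0:i}
piece 2:j — minimal
piece 3:j rests on {2:j}
piece 4:j rests on {3:j}
piece 5:j rests on {4:j}
piece 6:l — minimal
piece 7:j rests on {5:j}
piece 8:i rests on {1:k}
piece 9:m rests on {6:l, 8:i}
piece 10:j rests on {7:j}
minimal pieces: {0:i, 2:j, 6:l}
ways to finish when only these pieces remain (= sum over removing one remaining piece with nothing left below it):
  1 left: {9}→1  {10}→1
  2 left: {6,9}→1  {7,10}→1  {8,9}→1  {9,10}→2
  3 left: {1,8,9}→1  {5,7,10}→1  {6,8,9}→2  {6,9,10}→3  {7,9,10}→3  {8,9,10}→3
  4 left: {0,1,8,9}→1  {1,6,8,9}→3  {1,8,9,10}→4  {4,5,7,10}→1  {5,7,9,10}→4  {6,7,9,10}→6  {6,8,9,10}→8  {7,8,9,10}→6
  5 left: {0,1,6,8,9}→4  {0,1,8,9,10}→5  {1,6,8,9,10}→15  {1,7,8,9,10}→10  {3,4,5,7,10}→1  {4,5,7,9,10}→5  {5,6,7,9,10}→10  {5,7,8,9,10}→10  {6,7,8,9,10}→20
  6 left: {0,1,6,8,9,10}→24  {0,1,7,8,9,10}→15  {1,5,7,8,9,10}→20  {1,6,7,8,9,10}→45  {2,3,4,5,7,10}→1  {3,4,5,7,9,10}→6  {4,5,6,7,9,10}→15  {4,5,7,8,9,10}→15  {5,6,7,8,9,10}→40
  7 left: {0,1,5,7,8,9,10}→35  {0,1,6,7,8,9,10}→84  {1,4,5,7,8,9,10}→35  {1,5,6,7,8,9,10}→105  {2,3,4,5,7,9,10}→7  {3,4,5,6,7,9,10}→21  {3,4,5,7,8,9,10}→21  {4,5,6,7,8,9,10}→70
  8 left: {0,1,4,5,7,8,9,10}→70  {0,1,5,6,7,8,9,10}→224  {1,3,4,5,7,8,9,10}→56  {1,4,5,6,7,8,9,10}→210  {2,3,4,5,6,7,9,10}→28  {2,3,4,5,7,8,9,10}→28  {3,4,5,6,7,8,9,10}→112
  9 left: {0,1,3,4,5,7,8,9,10}→126  {0,1,4,5,6,7,8,9,10}→504  {1,2,3,4,5,7,8,9,10}→84  {1,3,4,5,6,7,8,9,10}→378  {2,3,4,5,6,7,8,9,10}→168
  placing 0:i first → 630 extensions
  placing 2:j first → 1008 extensions
  placing 6:l first → 210 extensions
total linear extensions = 1848

1848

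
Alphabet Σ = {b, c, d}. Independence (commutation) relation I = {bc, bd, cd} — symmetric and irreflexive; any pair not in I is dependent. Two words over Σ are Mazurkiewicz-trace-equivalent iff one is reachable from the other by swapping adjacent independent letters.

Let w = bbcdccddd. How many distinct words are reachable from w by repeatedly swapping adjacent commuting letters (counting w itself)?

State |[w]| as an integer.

1260

0(b) covers ∅
1(b) covers 0:b
2(c) covers ∅
3(d) covers ∅
4(c) covers 2:c
5(c) covers 4:c
6(d) covers 3:d
7(d) covers 6:d
8(d) covers 7:d
floor of heap: 0:b, 2:c, 3:d
completions by unplaced set U, small U first (add the entries for U minus each lowest piece of U):
  |U|=1: {1}:1  {5}:1  {8}:1
  |U|=2: {0,1}:1  {1,5}:2  {1,8}:2  {4,5}:1  {5,8}:2  {7,8}:1
  |U|=3: {0,1,5}:3  {0,1,8}:3  {1,4,5}:3  {1,5,8}:6  {1,7,8}:3  {2,4,5}:1  {4,5,8}:3  {5,7,8}:3  {6,7,8}:1
  |U|=4: {0,1,4,5}:6  {0,1,5,8}:12  {0,1,7,8}:6  {1,2,4,5}:4  {1,4,5,8}:12  {1,5,7,8}:12  {1,6,7,8}:4  {2,4,5,8}:4  {3,6,7,8}:1  {4,5,7,8}:6  {5,6,7,8}:4
  |U|=5: {0,1,2,4,5}:10  {0,1,4,5,8}:30  {0,1,5,7,8}:30  {0,1,6,7,8}:10  {1,2,4,5,8}:20  {1,3,6,7,8}:5  {1,4,5,7,8}:30  {1,5,6,7,8}:20  {2,4,5,7,8}:10  {3,5,6,7,8}:5  {4,5,6,7,8}:10
  |U|=6: {0,1,2,4,5,8}:60  {0,1,3,6,7,8}:15  {0,1,4,5,7,8}:90  {0,1,5,6,7,8}:60  {1,2,4,5,7,8}:60  {1,3,5,6,7,8}:30  {1,4,5,6,7,8}:60  {2,4,5,6,7,8}:20  {3,4,5,6,7,8}:15
  |U|=7: {0,1,2,4,5,7,8}:210  {0,1,3,5,6,7,8}:105  {0,1,4,5,6,7,8}:210  {1,2,4,5,6,7,8}:140  {1,3,4,5,6,7,8}:105  {2,3,4,5,6,7,8}:35
  start at 0(b): 280
  start at 2(c): 420
  start at 3(d): 560
sum over floor = 1260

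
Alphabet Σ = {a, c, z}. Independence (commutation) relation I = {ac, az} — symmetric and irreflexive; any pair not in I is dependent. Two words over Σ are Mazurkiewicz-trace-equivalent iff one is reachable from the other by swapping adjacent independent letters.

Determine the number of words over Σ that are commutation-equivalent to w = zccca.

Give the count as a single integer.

#0=z has no predecessor
#1=c depends on [0:z]
#2=c depends on [1:c]
#3=c depends on [2:c]
#4=a has no predecessor
sources: [0:z, 4:a]
N(rest) = Σ N(rest − s) over sources s of rest; N(one piece) = 1:
  size 1 → [3]=1  [4]=1
  size 2 → [2,3]=1  [3,4]=2
  size 3 → [1,2,3]=1  [2,3,4]=3
  first=0(z) contributes 4
  first=4(a) contributes 1
|[w]| = 5

5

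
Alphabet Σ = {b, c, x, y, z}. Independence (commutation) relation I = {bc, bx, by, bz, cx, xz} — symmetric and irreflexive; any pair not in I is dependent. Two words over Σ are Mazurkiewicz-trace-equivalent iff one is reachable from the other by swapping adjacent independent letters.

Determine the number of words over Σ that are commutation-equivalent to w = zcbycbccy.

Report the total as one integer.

36

#0=z has no predecessor
#1=c depends on [0:z]
#2=b has no predecessor
#3=y depends on [1:c]
#4=c depends on [3:y]
#5=b depends on [2:b]
#6=c depends on [4:c]
#7=c depends on [6:c]
#8=y depends on [7:c]
sources: [0:z, 2:b]
N(rest) = Σ N(rest − s) over sources s of rest; N(one piece) = 1:
  size 1 → [5]=1  [8]=1
  size 2 → [2,5]=1  [5,8]=2  [7,8]=1
  size 3 → [2,5,8]=3  [5,7,8]=3  [6,7,8]=1
  size 4 → [2,5,7,8]=6  [4,6,7,8]=1  [5,6,7,8]=4
  size 5 → [2,5,6,7,8]=10  [3,4,6,7,8]=1  [4,5,6,7,8]=5
  size 6 → [1,3,4,6,7,8]=1  [2,4,5,6,7,8]=15  [3,4,5,6,7,8]=6
  size 7 → [0,1,3,4,6,7,8]=1  [1,3,4,5,6,7,8]=7  [2,3,4,5,6,7,8]=21
  first=0(z) contributes 28
  first=2(b) contributes 8
|[w]| = 36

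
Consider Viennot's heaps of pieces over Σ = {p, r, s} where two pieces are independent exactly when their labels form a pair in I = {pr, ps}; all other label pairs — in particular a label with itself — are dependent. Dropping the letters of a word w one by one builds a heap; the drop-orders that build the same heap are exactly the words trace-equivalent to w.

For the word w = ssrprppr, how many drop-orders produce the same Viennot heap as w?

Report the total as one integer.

drop 0:s onto floor
drop 1:s onto {0:s}
drop 2:r onto {1:s}
drop 3:p onto floor
drop 4:r onto {2:r}
drop 5:p onto {3:p}
drop 6:p onto {5:p}
drop 7:r onto {4:r}
ground layer = {0:s, 3:p}
drop-orders for the pieces not yet dropped (sum over which currently-grounded one goes next):
  1 to go: {6} 1  {7} 1
  2 to go: {4,7} 1  {5,6} 1  {6,7} 2
  3 to go: {2,4,7} 1  {3,5,6} 1  {4,6,7} 3  {5,6,7} 3
  4 to go: {1,2,4,7} 1  {2,4,6,7} 4  {3,5,6,7} 4  {4,5,6,7} 6
  5 to go: {0,1,2,4,7} 1  {1,2,4,6,7} 5  {2,4,5,6,7} 10  {3,4,5,6,7} 10
  6 to go: {0,1,2,4,6,7} 6  {1,2,4,5,6,7} 15  {2,3,4,5,6,7} 20
  if 0:s drops first: 35 orders
  if 3:p drops first: 21 orders
heap linearizations: 56

56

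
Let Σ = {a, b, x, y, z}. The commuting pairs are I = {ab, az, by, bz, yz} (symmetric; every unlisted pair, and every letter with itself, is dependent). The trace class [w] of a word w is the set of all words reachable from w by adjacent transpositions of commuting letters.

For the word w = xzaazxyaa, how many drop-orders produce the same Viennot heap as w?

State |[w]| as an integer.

6

piece 0:x — minimal
piece 1:z rests on {0:x}
piece 2:a rests on {0:x}
piece 3:a rests on {2:a}
piece 4:z rests on {1:z}
piece 5:x rests on {3:a, 4:z}
piece 6:y rests on {5:x}
piece 7:a rests on {6:y}
piece 8:a rests on {7:a}
minimal pieces: {0:x}
ways to finish when only these pieces remain (= sum over removing one remaining piece with nothing left below it):
  1 left: {8}→1
  2 left: {7,8}→1
  3 left: {6,7,8}→1
  4 left: {5,6,7,8}→1
  5 left: {3,5,6,7,8}→1  {4,5,6,7,8}→1
  6 left: {1,4,5,6,7,8}→1  {2,3,5,6,7,8}→1  {3,4,5,6,7,8}→2
  7 left: {1,3,4,5,6,7,8}→3  {2,3,4,5,6,7,8}→3
  placing 0:x first → 6 extensions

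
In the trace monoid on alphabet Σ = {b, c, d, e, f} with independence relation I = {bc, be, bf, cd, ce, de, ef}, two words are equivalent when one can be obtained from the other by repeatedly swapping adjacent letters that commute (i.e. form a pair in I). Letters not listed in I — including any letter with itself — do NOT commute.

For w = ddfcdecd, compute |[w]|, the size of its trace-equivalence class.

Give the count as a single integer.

48

drop 0:d onto floor
drop 1:d onto {0:d}
drop 2:f onto {1:d}
drop 3:c onto {2:f}
drop 4:d onto {2:f}
drop 5:e onto floor
drop 6:c onto {3:c}
drop 7:d onto {4:d}
ground layer = {0:d, 5:e}
drop-orders for the pieces not yet dropped (sum over which currently-grounded one goes next):
  1 to go: {5} 1  {6} 1  {7} 1
  2 to go: {3,6} 1  {4,7} 1  {5,6} 2  {5,7} 2  {6,7} 2
  3 to go: {3,5,6} 3  {3,6,7} 3  {4,5,7} 3  {4,6,7} 3  {5,6,7} 6
  4 to go: {3,4,6,7} 6  {3,5,6,7} 12  {4,5,6,7} 12
  5 to go: {2,3,4,6,7} 6  {3,4,5,6,7} 30
  6 to go: {1,2,3,4,6,7} 6  {2,3,4,5,6,7} 36
  if 0:d drops first: 42 orders
  if 5:e drops first: 6 orders
heap linearizations: 48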